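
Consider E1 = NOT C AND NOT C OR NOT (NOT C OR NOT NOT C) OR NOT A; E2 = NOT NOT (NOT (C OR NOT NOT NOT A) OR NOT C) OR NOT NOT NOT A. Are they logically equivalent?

Yes

E1: NOT C AND NOT C OR NOT (NOT C OR NOT NOT C) OR NOT A
    = NOT C AND NOT C OR C AND NOT C OR NOT A   — De Morgan
    = NOT C OR NOT A   — distribution
E2: NOT NOT (NOT (C OR NOT NOT NOT A) OR NOT C) OR NOT NOT NOT A
    = NOT ((C OR NOT NOT NOT A) AND C) OR NOT NOT NOT A   — De Morgan
    = NOT ((C OR NOT A) AND C) OR NOT NOT NOT A   — double negation
    = NOT C OR NOT NOT NOT A   — absorption
    = NOT C OR NOT A   — double negation
Both reduce to NOT C OR NOT A, so they are equivalent.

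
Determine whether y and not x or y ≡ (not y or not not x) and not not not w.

No

E1: y and not x or y
    = y   — absorption
E2: (not y or not not x) and not not not w
    = (not y or x) and not not not w   — double negation
    = (not y or x) and not w   — double negation
These differ: at w=0, x=0, y=0, E1 = 0 but E2 = 1.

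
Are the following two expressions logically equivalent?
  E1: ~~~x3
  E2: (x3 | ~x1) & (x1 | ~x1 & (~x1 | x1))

No

E1: ~~~x3
    = ~x3   [double negation]
E2: (x3 | ~x1) & (x1 | ~x1 & (~x1 | x1))
    = (x3 | ~x1) & (x1 | ~x1)   [complement / identity]
    = x3 | ~x1   [complement / identity]
These differ: at x1=1, x3=1, E1 = 0 but E2 = 1.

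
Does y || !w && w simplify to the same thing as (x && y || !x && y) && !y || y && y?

E1: y || !w && w
    = y   [complement / identity]
E2: (x && y || !x && y) && !y || y && y
    = y && !y || y && y   [distribution]
    = y   [distribution]
Both reduce to y, so they are equivalent.

Yes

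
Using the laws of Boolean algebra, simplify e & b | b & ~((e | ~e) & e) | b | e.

b | e

e & b | b & ~((e | ~e) & e) | b | e
= e & b | b & ~e | b | e
= b | b | e
= b | e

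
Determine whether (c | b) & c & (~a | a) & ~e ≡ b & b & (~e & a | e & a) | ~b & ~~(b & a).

No

E1: (c | b) & c & (~a | a) & ~e
    = (c | b) & c & ~e   — complement / identity
    = c & ~e   — absorption
E2: b & b & (~e & a | e & a) | ~b & ~~(b & a)
    = b & b & a | ~b & ~~(b & a)   — distribution
    = b & b & a | ~b & b & a   — double negation
    = b & a   — distribution
These differ: at a=1, b=0, c=1, e=0, E1 = 1 but E2 = 0.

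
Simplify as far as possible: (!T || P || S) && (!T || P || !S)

!T || P

(!T || P || S) && (!T || P || !S)
= !T || P || S && !S   (distribution)
= !T || P   (complement / identity)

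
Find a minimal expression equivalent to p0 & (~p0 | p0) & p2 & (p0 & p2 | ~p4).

p0 & p2

p0 & (~p0 | p0) & p2 & (p0 & p2 | ~p4)
= p0 & p2 & (p0 & p2 | ~p4)   [complement / identity]
= p0 & p2   [absorption]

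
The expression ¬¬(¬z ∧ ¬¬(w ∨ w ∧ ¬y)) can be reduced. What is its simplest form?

¬z ∧ w

¬¬(¬z ∧ ¬¬(w ∨ w ∧ ¬y))
= ¬¬(¬z ∧ ¬¬w)   [absorption]
= ¬¬(¬z ∧ w)   [double negation]
= ¬z ∧ w   [double negation]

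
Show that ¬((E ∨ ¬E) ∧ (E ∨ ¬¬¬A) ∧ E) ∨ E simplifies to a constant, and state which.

¬((E ∨ ¬E) ∧ (E ∨ ¬¬¬A) ∧ E) ∨ E
= ¬((E ∨ ¬E) ∧ (E ∨ ¬A) ∧ E) ∨ E   [double negation]
= ¬((E ∨ ¬E) ∧ E) ∨ E   [absorption]
= ¬E ∨ E   [complement / identity]
= True   [complement]

True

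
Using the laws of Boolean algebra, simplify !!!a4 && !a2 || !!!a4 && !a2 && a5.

!a4 && !a2

!!!a4 && !a2 || !!!a4 && !a2 && a5
= !!!a4 && !a2
= !a4 && !a2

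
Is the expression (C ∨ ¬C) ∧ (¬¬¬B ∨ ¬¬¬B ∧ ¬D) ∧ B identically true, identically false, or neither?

(C ∨ ¬C) ∧ (¬¬¬B ∨ ¬¬¬B ∧ ¬D) ∧ B
= (C ∨ ¬C) ∧ ¬¬¬B ∧ B   (absorption)
= (C ∨ ¬C) ∧ ¬B ∧ B   (double negation)
= ¬B ∧ B   (complement / identity)
= False   (complement)

identically false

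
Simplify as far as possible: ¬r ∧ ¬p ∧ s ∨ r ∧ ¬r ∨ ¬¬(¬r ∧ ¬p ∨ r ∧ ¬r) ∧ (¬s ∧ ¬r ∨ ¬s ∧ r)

¬r ∧ ¬p

¬r ∧ ¬p ∧ s ∨ r ∧ ¬r ∨ ¬¬(¬r ∧ ¬p ∨ r ∧ ¬r) ∧ (¬s ∧ ¬r ∨ ¬s ∧ r)
= ¬r ∧ ¬p ∧ s ∨ ¬¬(¬r ∧ ¬p ∨ r ∧ ¬r) ∧ (¬s ∧ ¬r ∨ ¬s ∧ r)   — complement / identity
= ¬r ∧ ¬p ∧ s ∨ ¬¬(¬r ∧ ¬p ∨ r ∧ ¬r) ∧ ¬s   — distribution
= ¬r ∧ ¬p ∧ s ∨ ¬¬(¬r ∧ ¬p) ∧ ¬s   — complement / identity
= ¬r ∧ ¬p ∧ s ∨ ¬r ∧ ¬p ∧ ¬s   — double negation
= ¬r ∧ ¬p   — distribution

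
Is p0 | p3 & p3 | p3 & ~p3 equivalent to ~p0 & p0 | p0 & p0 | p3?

Yes

E1: p0 | p3 & p3 | p3 & ~p3
    = p0 | p3
E2: ~p0 & p0 | p0 & p0 | p3
    = p0 | p3
Both reduce to p0 | p3, so they are equivalent.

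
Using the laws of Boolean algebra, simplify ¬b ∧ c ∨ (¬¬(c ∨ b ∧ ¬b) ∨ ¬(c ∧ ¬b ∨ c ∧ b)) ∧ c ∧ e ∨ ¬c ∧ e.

¬b ∧ c ∨ (¬¬(c ∨ b ∧ ¬b) ∨ ¬(c ∧ ¬b ∨ c ∧ b)) ∧ c ∧ e ∨ ¬c ∧ e
= ¬b ∧ c ∨ (c ∨ b ∧ ¬b ∨ ¬(c ∧ ¬b ∨ c ∧ b)) ∧ c ∧ e ∨ ¬c ∧ e   [double negation]
= ¬b ∧ c ∨ (c ∨ b ∧ ¬b ∨ ¬c) ∧ c ∧ e ∨ ¬c ∧ e   [distribution]
= ¬b ∧ c ∨ (c ∨ ¬c) ∧ c ∧ e ∨ ¬c ∧ e   [complement / identity]
= ¬b ∧ c ∨ c ∧ e ∨ ¬c ∧ e   [complement / identity]
= ¬b ∧ c ∨ e   [distribution]

¬b ∧ c ∨ e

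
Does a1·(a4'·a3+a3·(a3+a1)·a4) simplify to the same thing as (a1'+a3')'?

E1: a1·(a4'·a3+a3·(a3+a1)·a4)
    = a1·(a4'·a3+a3·a4)   (absorption)
    = a1·a3   (distribution)
E2: (a1'+a3')'
    = a1·a3   (De Morgan)
Both reduce to a1·a3, so they are equivalent.

Yes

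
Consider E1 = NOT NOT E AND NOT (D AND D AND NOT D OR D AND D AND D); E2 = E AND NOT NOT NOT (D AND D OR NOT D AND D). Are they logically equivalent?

E1: NOT NOT E AND NOT (D AND D AND NOT D OR D AND D AND D)
    = E AND NOT (D AND D AND NOT D OR D AND D AND D)   (double negation)
    = E AND NOT (D AND D)   (distribution)
    = E AND NOT D   (idempotence)
E2: E AND NOT NOT NOT (D AND D OR NOT D AND D)
    = E AND NOT (D AND D OR NOT D AND D)   (double negation)
    = E AND NOT D   (distribution)
Both reduce to E AND NOT D, so they are equivalent.

Yes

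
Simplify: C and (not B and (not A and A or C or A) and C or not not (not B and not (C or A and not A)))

C and not B

C and (not B and (not A and A or C or A) and C or not not (not B and not (C or A and not A)))
= C and (not B and (not A and A or C or A) and C or not B and not (C or A and not A))   (double negation)
= C and (not B and (not A and A or C or A) and C or not B and not C)   (complement / identity)
= C and (not B and (C or A) and C or not B and not C)   (complement / identity)
= C and (not B and C or not B and not C)   (absorption)
= C and not B   (distribution)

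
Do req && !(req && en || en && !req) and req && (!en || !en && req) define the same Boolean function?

Yes

E1: req && !(req && en || en && !req)
    = req && !en   [distribution]
E2: req && (!en || !en && req)
    = req && !en   [absorption]
Both reduce to req && !en, so they are equivalent.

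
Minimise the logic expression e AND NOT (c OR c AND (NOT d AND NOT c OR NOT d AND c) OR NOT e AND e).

e AND NOT c

e AND NOT (c OR c AND (NOT d AND NOT c OR NOT d AND c) OR NOT e AND e)
= e AND NOT (c OR c AND NOT d OR NOT e AND e)   — distribution
= e AND NOT (c OR c AND NOT d)   — complement / identity
= e AND NOT c   — absorption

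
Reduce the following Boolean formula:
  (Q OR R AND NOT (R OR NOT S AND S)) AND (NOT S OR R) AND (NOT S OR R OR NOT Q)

(Q OR R AND NOT (R OR NOT S AND S)) AND (NOT S OR R) AND (NOT S OR R OR NOT Q)
= (Q OR R AND NOT (R OR NOT S AND S)) AND (NOT S OR R)
= (Q OR R AND NOT R) AND (NOT S OR R)
= Q AND (NOT S OR R)

Q AND (NOT S OR R)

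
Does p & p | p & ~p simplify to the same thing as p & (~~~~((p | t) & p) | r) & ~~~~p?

E1: p & p | p & ~p
    = p
E2: p & (~~~~((p | t) & p) | r) & ~~~~p
    = p & (~~~~p | r) & ~~~~p
    = p & ~~~~p
    = p & ~~p
    = p & p
    = p
Both reduce to p, so they are equivalent.

Yes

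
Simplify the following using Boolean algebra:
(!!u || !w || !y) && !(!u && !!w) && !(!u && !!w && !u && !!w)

(!!u || !w || !y) && !(!u && !!w) && !(!u && !!w && !u && !!w)
= (u || !w || !y) && !(!u && !!w) && !(!u && !!w && !u && !!w)   (double negation)
= (u || !w || !y) && !(!u && !!w) && !(!u && !!w)   (idempotence)
= (u || !w || !y) && !(!u && !!w)   (idempotence)
= (u || !w || !y) && (u || !w)   (De Morgan)
= u || !w   (absorption)

u || !w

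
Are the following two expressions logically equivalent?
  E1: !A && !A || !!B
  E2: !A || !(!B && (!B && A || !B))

Yes

E1: !A && !A || !!B
    = !A && !A || B   [double negation]
    = !A || B   [idempotence]
E2: !A || !(!B && (!B && A || !B))
    = !A || !(!B && !B)   [absorption]
    = !A || !!B   [idempotence]
    = !A || B   [double negation]
Both reduce to !A || B, so they are equivalent.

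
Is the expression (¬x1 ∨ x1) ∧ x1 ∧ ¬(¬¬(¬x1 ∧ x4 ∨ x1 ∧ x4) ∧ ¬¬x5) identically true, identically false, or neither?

(¬x1 ∨ x1) ∧ x1 ∧ ¬(¬¬(¬x1 ∧ x4 ∨ x1 ∧ x4) ∧ ¬¬x5)
= (¬x1 ∨ x1) ∧ x1 ∧ ¬(¬¬x4 ∧ ¬¬x5)   [distribution]
= x1 ∧ ¬(¬¬x4 ∧ ¬¬x5)   [complement / identity]
= x1 ∧ (¬x4 ∨ ¬x5)   [De Morgan]
This depends on x1, x4, x5, so it is not a constant.

neither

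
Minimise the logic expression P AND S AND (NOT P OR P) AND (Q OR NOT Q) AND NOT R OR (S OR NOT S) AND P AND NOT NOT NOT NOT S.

P AND S

P AND S AND (NOT P OR P) AND (Q OR NOT Q) AND NOT R OR (S OR NOT S) AND P AND NOT NOT NOT NOT S
= P AND S AND (Q OR NOT Q) AND NOT R OR (S OR NOT S) AND P AND NOT NOT NOT NOT S   — complement / identity
= P AND S AND (Q OR NOT Q) AND NOT R OR (S OR NOT S) AND P AND NOT NOT S   — double negation
= P AND S AND (Q OR NOT Q) AND NOT R OR P AND NOT NOT S   — complement / identity
= P AND S AND NOT R OR P AND NOT NOT S   — complement / identity
= P AND S AND NOT R OR P AND S   — double negation
= P AND S   — absorption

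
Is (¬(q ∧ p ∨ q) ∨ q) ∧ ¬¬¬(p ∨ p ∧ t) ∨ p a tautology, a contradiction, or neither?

(¬(q ∧ p ∨ q) ∨ q) ∧ ¬¬¬(p ∨ p ∧ t) ∨ p
= (¬q ∨ q) ∧ ¬¬¬(p ∨ p ∧ t) ∨ p   (absorption)
= (¬q ∨ q) ∧ ¬¬¬p ∨ p   (absorption)
= ¬¬¬p ∨ p   (complement / identity)
= ¬p ∨ p   (double negation)
= True   (complement)

tautology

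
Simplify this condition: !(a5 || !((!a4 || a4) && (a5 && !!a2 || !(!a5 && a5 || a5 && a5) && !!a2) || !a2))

!(a5 || !((!a4 || a4) && (a5 && !!a2 || !(!a5 && a5 || a5 && a5) && !!a2) || !a2))
= !(a5 || !((!a4 || a4) && (a5 && !!a2 || !a5 && !!a2) || !a2))   — distribution
= !(a5 || !(a5 && !!a2 || !a5 && !!a2 || !a2))   — complement / identity
= !(a5 || !(!!a2 || !a2))   — distribution
= !(a5 || !a2 && a2)   — De Morgan
= !a5   — complement / identity

!a5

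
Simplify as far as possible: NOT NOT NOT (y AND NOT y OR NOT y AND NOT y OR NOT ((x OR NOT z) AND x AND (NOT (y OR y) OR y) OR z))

NOT NOT NOT (y AND NOT y OR NOT y AND NOT y OR NOT ((x OR NOT z) AND x AND (NOT (y OR y) OR y) OR z))
= NOT NOT NOT (y AND NOT y OR NOT y AND NOT y OR NOT ((x OR NOT z) AND x AND (NOT y OR y) OR z))
= NOT (y AND NOT y OR NOT y AND NOT y OR NOT ((x OR NOT z) AND x AND (NOT y OR y) OR z))
= NOT (y AND NOT y OR NOT y AND NOT y OR NOT (x AND (NOT y OR y) OR z))
= NOT (NOT y OR NOT (x AND (NOT y OR y) OR z))
= NOT (NOT y OR NOT (x OR z))
= y AND (x OR z)

y AND (x OR z)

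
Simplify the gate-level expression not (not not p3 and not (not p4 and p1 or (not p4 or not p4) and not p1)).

not p3 or not p4

not (not not p3 and not (not p4 and p1 or (not p4 or not p4) and not p1))
= not p3 or not p4 and p1 or (not p4 or not p4) and not p1   (De Morgan)
= not p3 or not p4 and p1 or not p4 and not p1   (idempotence)
= not p3 or not p4   (distribution)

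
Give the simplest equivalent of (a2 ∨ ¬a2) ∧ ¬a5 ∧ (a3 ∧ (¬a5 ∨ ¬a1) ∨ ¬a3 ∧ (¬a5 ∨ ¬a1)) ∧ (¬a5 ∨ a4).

(a2 ∨ ¬a2) ∧ ¬a5 ∧ (a3 ∧ (¬a5 ∨ ¬a1) ∨ ¬a3 ∧ (¬a5 ∨ ¬a1)) ∧ (¬a5 ∨ a4)
= (a2 ∨ ¬a2) ∧ ¬a5 ∧ (¬a5 ∨ ¬a1) ∧ (¬a5 ∨ a4)   — distribution
= ¬a5 ∧ (¬a5 ∨ ¬a1) ∧ (¬a5 ∨ a4)   — complement / identity
= ¬a5 ∧ (¬a5 ∨ a4)   — absorption
= ¬a5   — absorption

¬a5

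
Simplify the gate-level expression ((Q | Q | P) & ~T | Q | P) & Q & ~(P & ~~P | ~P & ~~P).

((Q | Q | P) & ~T | Q | P) & Q & ~(P & ~~P | ~P & ~~P)
= ((Q | P) & ~T | Q | P) & Q & ~(P & ~~P | ~P & ~~P)   [idempotence]
= ((Q | P) & ~T | Q | P) & Q & ~~~P   [distribution]
= (Q | P) & Q & ~~~P   [absorption]
= Q & ~~~P   [absorption]
= Q & ~P   [double negation]

Q & ~P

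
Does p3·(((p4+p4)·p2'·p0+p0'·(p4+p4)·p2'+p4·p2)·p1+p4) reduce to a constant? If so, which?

no

p3·(((p4+p4)·p2'·p0+p0'·(p4+p4)·p2'+p4·p2)·p1+p4)
= p3·(((p4+p4)·p2'+p4·p2)·p1+p4)   [distribution]
= p3·((p4·p2'+p4·p2)·p1+p4)   [idempotence]
= p3·(p4·p1+p4)   [distribution]
= p3·p4   [absorption]
This depends on p3, p4, so it is not a constant.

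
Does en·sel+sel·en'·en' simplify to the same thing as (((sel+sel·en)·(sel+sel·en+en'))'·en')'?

No

E1: en·sel+sel·en'·en'
    = en·sel+sel·en'   — idempotence
    = sel   — distribution
E2: (((sel+sel·en)·(sel+sel·en+en'))'·en')'
    = ((sel·(sel+sel·en+en'))'·en')'   — absorption
    = sel·(sel+sel·en+en')+en   — De Morgan
    = sel·(sel+en')+en   — absorption
    = sel+en   — absorption
These differ: at en=1, sel=0, E1 = 0 but E2 = 1.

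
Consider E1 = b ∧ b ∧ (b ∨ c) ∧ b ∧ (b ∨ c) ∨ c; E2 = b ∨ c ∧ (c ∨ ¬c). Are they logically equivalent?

Yes

E1: b ∧ b ∧ (b ∨ c) ∧ b ∧ (b ∨ c) ∨ c
    = b ∧ b ∧ (b ∨ c) ∨ c   — idempotence
    = b ∧ b ∨ c   — absorption
    = b ∨ c   — idempotence
E2: b ∨ c ∧ (c ∨ ¬c)
    = b ∨ c   — complement / identity
Both reduce to b ∨ c, so they are equivalent.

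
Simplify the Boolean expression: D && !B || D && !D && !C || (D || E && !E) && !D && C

D && !B || D && !D && !C || (D || E && !E) && !D && C
= D && !B || D && !D && !C || D && !D && C   — complement / identity
= D && !B || D && !D   — distribution
= D && !B   — complement / identity

D && !B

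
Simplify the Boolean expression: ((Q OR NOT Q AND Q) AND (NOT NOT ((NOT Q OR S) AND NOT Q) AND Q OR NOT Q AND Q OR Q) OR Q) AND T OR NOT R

Q AND T OR NOT R

((Q OR NOT Q AND Q) AND (NOT NOT ((NOT Q OR S) AND NOT Q) AND Q OR NOT Q AND Q OR Q) OR Q) AND T OR NOT R
= ((Q OR NOT Q AND Q) AND (NOT NOT NOT Q AND Q OR NOT Q AND Q OR Q) OR Q) AND T OR NOT R
= ((Q OR NOT Q AND Q) AND (NOT NOT NOT Q AND Q OR Q) OR Q) AND T OR NOT R
= ((Q OR NOT Q AND Q) AND (NOT Q AND Q OR Q) OR Q) AND T OR NOT R
= (NOT Q AND Q OR Q AND Q OR Q) AND T OR NOT R
= (Q OR Q) AND T OR NOT R
= Q AND T OR NOT R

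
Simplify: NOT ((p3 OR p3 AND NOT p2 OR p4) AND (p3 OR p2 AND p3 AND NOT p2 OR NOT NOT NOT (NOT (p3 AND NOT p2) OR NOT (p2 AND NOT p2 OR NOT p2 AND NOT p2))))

NOT ((p3 OR p3 AND NOT p2 OR p4) AND (p3 OR p2 AND p3 AND NOT p2 OR NOT NOT NOT (NOT (p3 AND NOT p2) OR NOT (p2 AND NOT p2 OR NOT p2 AND NOT p2))))
= NOT ((p3 OR p3 AND NOT p2 OR p4) AND (p3 OR p2 AND p3 AND NOT p2 OR NOT (NOT (p3 AND NOT p2) OR NOT (p2 AND NOT p2 OR NOT p2 AND NOT p2))))   [double negation]
= NOT ((p3 OR p3 AND NOT p2 OR p4) AND (p3 OR p2 AND p3 AND NOT p2 OR NOT (NOT (p3 AND NOT p2) OR NOT NOT p2)))   [distribution]
= NOT ((p3 OR p3 AND NOT p2 OR p4) AND (p3 OR p2 AND p3 AND NOT p2 OR p3 AND NOT p2 AND NOT p2))   [De Morgan]
= NOT ((p3 OR p3 AND NOT p2 OR p4) AND (p3 OR p3 AND NOT p2))   [distribution]
= NOT (p3 OR p3 AND NOT p2)   [absorption]
= NOT p3   [absorption]

NOT p3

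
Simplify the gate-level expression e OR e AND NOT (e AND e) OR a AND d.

e OR a AND d

e OR e AND NOT (e AND e) OR a AND d
= e OR e AND NOT e OR a AND d   [idempotence]
= e OR a AND d   [complement / identity]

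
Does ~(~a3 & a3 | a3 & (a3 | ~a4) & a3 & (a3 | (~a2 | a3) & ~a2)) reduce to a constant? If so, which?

no

~(~a3 & a3 | a3 & (a3 | ~a4) & a3 & (a3 | (~a2 | a3) & ~a2))
= ~(~a3 & a3 | a3 & (a3 | ~a4) & a3 & (a3 | ~a2))   [absorption]
= ~(~a3 & a3 | a3 & (a3 | ~a4) & a3)   [absorption]
= ~(~a3 & a3 | a3 & a3)   [absorption]
= ~a3   [distribution]
This depends on a3, so it is not a constant.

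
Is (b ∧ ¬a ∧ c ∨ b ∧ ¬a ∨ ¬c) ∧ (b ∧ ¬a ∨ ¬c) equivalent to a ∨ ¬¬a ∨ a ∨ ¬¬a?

No

E1: (b ∧ ¬a ∧ c ∨ b ∧ ¬a ∨ ¬c) ∧ (b ∧ ¬a ∨ ¬c)
    = (b ∧ ¬a ∨ ¬c) ∧ (b ∧ ¬a ∨ ¬c)   [absorption]
    = b ∧ ¬a ∨ ¬c   [idempotence]
E2: a ∨ ¬¬a ∨ a ∨ ¬¬a
    = a ∨ ¬¬a   [idempotence]
    = a ∨ a   [double negation]
    = a   [idempotence]
These differ: at a=1, b=0, c=1, E1 = 0 but E2 = 1.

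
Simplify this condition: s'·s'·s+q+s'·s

q

s'·s'·s+q+s'·s
= s'·s+q+s'·s   — idempotence
= s'·s+q   — complement / identity
= q   — complement / identity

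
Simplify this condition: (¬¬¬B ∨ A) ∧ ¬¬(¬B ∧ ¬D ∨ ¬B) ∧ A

(¬¬¬B ∨ A) ∧ ¬¬(¬B ∧ ¬D ∨ ¬B) ∧ A
= (¬¬¬B ∨ A) ∧ ¬¬¬B ∧ A   [absorption]
= ¬¬¬B ∧ A   [absorption]
= ¬B ∧ A   [double negation]

¬B ∧ A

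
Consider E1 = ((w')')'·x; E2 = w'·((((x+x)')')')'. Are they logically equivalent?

E1: ((w')')'·x
    = w'·x   — double negation
E2: w'·((((x+x)')')')'
    = w'·((x+x)')'   — double negation
    = w'·(x+x)   — double negation
    = w'·x   — idempotence
Both reduce to w'·x, so they are equivalent.

Yes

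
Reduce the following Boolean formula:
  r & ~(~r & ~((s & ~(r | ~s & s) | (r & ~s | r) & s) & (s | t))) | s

r | s

r & ~(~r & ~((s & ~(r | ~s & s) | (r & ~s | r) & s) & (s | t))) | s
= r & ~(~r & ~((s & ~(r | ~s & s) | r & s) & (s | t))) | s   — absorption
= r & ~(~r & ~((s & ~r | r & s) & (s | t))) | s   — complement / identity
= r & (r | (s & ~r | r & s) & (s | t)) | s   — De Morgan
= r & (r | s & (s | t)) | s   — distribution
= r & (r | s) | s   — absorption
= r | s   — absorption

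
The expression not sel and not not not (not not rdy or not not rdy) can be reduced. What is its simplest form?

not sel and not rdy

not sel and not not not (not not rdy or not not rdy)
= not sel and not not not not not rdy   [idempotence]
= not sel and not not not rdy   [double negation]
= not sel and not rdy   [double negation]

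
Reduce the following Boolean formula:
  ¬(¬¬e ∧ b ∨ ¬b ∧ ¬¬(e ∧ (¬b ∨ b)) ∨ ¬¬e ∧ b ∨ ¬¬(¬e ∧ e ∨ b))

¬(¬¬e ∧ b ∨ ¬b ∧ ¬¬(e ∧ (¬b ∨ b)) ∨ ¬¬e ∧ b ∨ ¬¬(¬e ∧ e ∨ b))
= ¬(¬¬e ∧ b ∨ ¬b ∧ ¬¬e ∨ ¬¬e ∧ b ∨ ¬¬(¬e ∧ e ∨ b))   [complement / identity]
= ¬(¬¬e ∨ ¬¬e ∧ b ∨ ¬¬(¬e ∧ e ∨ b))   [distribution]
= ¬(¬¬e ∨ ¬¬(¬e ∧ e ∨ b))   [absorption]
= ¬(¬¬e ∨ ¬¬b)   [complement / identity]
= ¬e ∧ ¬b   [De Morgan]

¬e ∧ ¬b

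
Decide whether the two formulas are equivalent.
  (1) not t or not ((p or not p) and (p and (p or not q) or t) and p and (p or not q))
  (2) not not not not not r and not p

No

E1: not t or not ((p or not p) and (p and (p or not q) or t) and p and (p or not q))
    = not t or not ((p or not p) and p and (p or not q))   — absorption
    = not t or not (p and (p or not q))   — complement / identity
    = not t or not p   — absorption
E2: not not not not not r and not p
    = not not not r and not p   — double negation
    = not r and not p   — double negation
These differ: at p=0, q=1, r=1, t=0, E1 = 1 but E2 = 0.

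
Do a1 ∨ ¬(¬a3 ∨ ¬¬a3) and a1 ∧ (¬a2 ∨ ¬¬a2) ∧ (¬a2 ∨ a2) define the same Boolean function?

Yes

E1: a1 ∨ ¬(¬a3 ∨ ¬¬a3)
    = a1 ∨ a3 ∧ ¬a3   — De Morgan
    = a1   — complement / identity
E2: a1 ∧ (¬a2 ∨ ¬¬a2) ∧ (¬a2 ∨ a2)
    = a1 ∧ (¬a2 ∨ a2) ∧ (¬a2 ∨ a2)   — double negation
    = a1 ∧ (¬a2 ∨ a2)   — complement / identity
    = a1   — complement / identity
Both reduce to a1, so they are equivalent.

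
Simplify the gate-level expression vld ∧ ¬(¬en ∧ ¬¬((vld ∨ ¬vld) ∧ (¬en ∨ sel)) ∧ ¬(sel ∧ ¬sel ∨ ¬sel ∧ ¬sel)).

vld ∧ ¬(¬en ∧ ¬¬((vld ∨ ¬vld) ∧ (¬en ∨ sel)) ∧ ¬(sel ∧ ¬sel ∨ ¬sel ∧ ¬sel))
= vld ∧ ¬(¬en ∧ ¬¬((vld ∨ ¬vld) ∧ (¬en ∨ sel)) ∧ ¬¬sel)   (distribution)
= vld ∧ ¬(¬en ∧ ¬¬(¬en ∨ sel) ∧ ¬¬sel)   (complement / identity)
= vld ∧ ¬(¬en ∧ (¬en ∨ sel) ∧ ¬¬sel)   (double negation)
= vld ∧ ¬(¬en ∧ ¬¬sel)   (absorption)
= vld ∧ (en ∨ ¬sel)   (De Morgan)

vld ∧ (en ∨ ¬sel)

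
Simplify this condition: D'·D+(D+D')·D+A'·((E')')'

D+A'·E'

D'·D+(D+D')·D+A'·((E')')'
= (D+D')·D+A'·((E')')'   (complement / identity)
= D+A'·((E')')'   (complement / identity)
= D+A'·E'   (double negation)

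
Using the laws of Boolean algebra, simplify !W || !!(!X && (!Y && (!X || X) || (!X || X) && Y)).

!W || !!(!X && (!Y && (!X || X) || (!X || X) && Y))
= !W || !!(!X && (!X || X))
= !W || !X && (!X || X)
= !W || !X

!W || !X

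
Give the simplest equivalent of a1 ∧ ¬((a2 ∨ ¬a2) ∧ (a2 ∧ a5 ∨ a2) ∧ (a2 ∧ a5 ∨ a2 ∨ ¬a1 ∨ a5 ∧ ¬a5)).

a1 ∧ ¬a2

a1 ∧ ¬((a2 ∨ ¬a2) ∧ (a2 ∧ a5 ∨ a2) ∧ (a2 ∧ a5 ∨ a2 ∨ ¬a1 ∨ a5 ∧ ¬a5))
= a1 ∧ ¬((a2 ∧ a5 ∨ a2) ∧ (a2 ∧ a5 ∨ a2 ∨ ¬a1 ∨ a5 ∧ ¬a5))   — complement / identity
= a1 ∧ ¬((a2 ∧ a5 ∨ a2) ∧ (a2 ∧ a5 ∨ a2 ∨ ¬a1))   — complement / identity
= a1 ∧ ¬(a2 ∧ a5 ∨ a2)   — absorption
= a1 ∧ ¬a2   — absorption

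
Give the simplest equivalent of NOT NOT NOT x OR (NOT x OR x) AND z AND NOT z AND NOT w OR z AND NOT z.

NOT x

NOT NOT NOT x OR (NOT x OR x) AND z AND NOT z AND NOT w OR z AND NOT z
= NOT x OR (NOT x OR x) AND z AND NOT z AND NOT w OR z AND NOT z   — double negation
= NOT x OR z AND NOT z AND NOT w OR z AND NOT z   — complement / identity
= NOT x OR z AND NOT z   — absorption
= NOT x   — complement / identity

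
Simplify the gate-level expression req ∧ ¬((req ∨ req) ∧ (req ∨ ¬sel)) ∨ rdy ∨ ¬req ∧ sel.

req ∧ ¬((req ∨ req) ∧ (req ∨ ¬sel)) ∨ rdy ∨ ¬req ∧ sel
= req ∧ ¬(req ∨ req ∧ ¬sel) ∨ rdy ∨ ¬req ∧ sel   [distribution]
= req ∧ ¬req ∨ rdy ∨ ¬req ∧ sel   [absorption]
= rdy ∨ ¬req ∧ sel   [complement / identity]

rdy ∨ ¬req ∧ sel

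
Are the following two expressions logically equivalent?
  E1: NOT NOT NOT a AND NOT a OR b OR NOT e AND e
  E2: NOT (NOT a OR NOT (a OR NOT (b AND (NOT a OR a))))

No

E1: NOT NOT NOT a AND NOT a OR b OR NOT e AND e
    = NOT NOT NOT a AND NOT a OR b   — complement / identity
    = NOT a AND NOT a OR b   — double negation
    = NOT a OR b   — idempotence
E2: NOT (NOT a OR NOT (a OR NOT (b AND (NOT a OR a))))
    = a AND (a OR NOT (b AND (NOT a OR a)))   — De Morgan
    = a AND (a OR NOT b)   — complement / identity
    = a   — absorption
These differ: at a=0, b=1, e=0, E1 = 1 but E2 = 0.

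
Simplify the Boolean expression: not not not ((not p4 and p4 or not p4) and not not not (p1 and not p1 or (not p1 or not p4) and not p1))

p4 or not p1

not not not ((not p4 and p4 or not p4) and not not not (p1 and not p1 or (not p1 or not p4) and not p1))
= not not not (not p4 and not not not (p1 and not p1 or (not p1 or not p4) and not p1))
= not (not p4 and not not not (p1 and not p1 or (not p1 or not p4) and not p1))
= not (not p4 and not not not (p1 and not p1 or not p1))
= not (not p4 and not not not not p1)
= p4 or not not not p1
= p4 or not p1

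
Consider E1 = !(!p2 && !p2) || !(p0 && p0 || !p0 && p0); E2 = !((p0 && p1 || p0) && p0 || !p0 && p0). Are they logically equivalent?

No

E1: !(!p2 && !p2) || !(p0 && p0 || !p0 && p0)
    = p2 || p2 || !(p0 && p0 || !p0 && p0)
    = p2 || p2 || !p0
    = p2 || !p0
E2: !((p0 && p1 || p0) && p0 || !p0 && p0)
    = !(p0 && p0 || !p0 && p0)
    = !p0
These differ: at p0=1, p1=1, p2=1, E1 = 1 but E2 = 0.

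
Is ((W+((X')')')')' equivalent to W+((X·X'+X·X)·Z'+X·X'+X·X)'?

E1: ((W+((X')')')')'
    = W+((X')')'
    = W+X'
E2: W+((X·X'+X·X)·Z'+X·X'+X·X)'
    = W+(X·X'+X·X)'
    = W+X'
Both reduce to W+X', so they are equivalent.

Yes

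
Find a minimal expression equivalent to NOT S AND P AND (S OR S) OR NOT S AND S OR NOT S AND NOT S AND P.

NOT S AND P AND (S OR S) OR NOT S AND S OR NOT S AND NOT S AND P
= NOT S AND P AND (S OR S) OR NOT S AND NOT S AND P
= NOT S AND P AND S OR NOT S AND NOT S AND P
= NOT S AND P

NOT S AND P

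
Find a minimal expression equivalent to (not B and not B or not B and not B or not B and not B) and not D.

(not B and not B or not B and not B or not B and not B) and not D
= (not B and not B or not B and not B) and not D
= not B and not B and not D
= not B and not D

not B and not D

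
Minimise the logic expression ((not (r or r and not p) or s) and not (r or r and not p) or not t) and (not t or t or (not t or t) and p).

((not (r or r and not p) or s) and not (r or r and not p) or not t) and (not t or t or (not t or t) and p)
= (not (r or r and not p) or not t) and (not t or t or (not t or t) and p)   — absorption
= (not (r or r and not p) or not t) and (not t or t)   — absorption
= (not r or not t) and (not t or t)   — absorption
= not r or not t   — complement / identity

not r or not t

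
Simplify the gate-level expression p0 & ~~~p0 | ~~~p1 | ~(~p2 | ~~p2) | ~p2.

p0 & ~~~p0 | ~~~p1 | ~(~p2 | ~~p2) | ~p2
= p0 & ~p0 | ~~~p1 | ~(~p2 | ~~p2) | ~p2   — double negation
= p0 & ~p0 | ~p1 | ~(~p2 | ~~p2) | ~p2   — double negation
= p0 & ~p0 | ~p1 | p2 & ~p2 | ~p2   — De Morgan
= p0 & ~p0 | ~p1 | ~p2   — complement / identity
= ~p1 | ~p2   — complement / identity

~p1 | ~p2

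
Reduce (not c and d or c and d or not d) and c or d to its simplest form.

(not c and d or c and d or not d) and c or d
= (d or not d) and c or d   — distribution
= c or d   — complement / identity

c or d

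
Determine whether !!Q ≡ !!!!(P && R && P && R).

No

E1: !!Q
    = Q   (double negation)
E2: !!!!(P && R && P && R)
    = !!(P && R && P && R)   (double negation)
    = P && R && P && R   (double negation)
    = P && R   (idempotence)
These differ: at P=0, Q=1, R=0, E1 = 1 but E2 = 0.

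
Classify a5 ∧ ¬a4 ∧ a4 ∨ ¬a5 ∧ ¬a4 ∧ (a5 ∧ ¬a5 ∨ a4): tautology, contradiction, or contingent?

contradiction

a5 ∧ ¬a4 ∧ a4 ∨ ¬a5 ∧ ¬a4 ∧ (a5 ∧ ¬a5 ∨ a4)
= a5 ∧ ¬a4 ∧ a4 ∨ ¬a5 ∧ ¬a4 ∧ a4   [complement / identity]
= ¬a4 ∧ a4   [distribution]
= False   [complement]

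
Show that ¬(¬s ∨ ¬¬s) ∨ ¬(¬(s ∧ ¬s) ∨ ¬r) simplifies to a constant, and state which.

False

¬(¬s ∨ ¬¬s) ∨ ¬(¬(s ∧ ¬s) ∨ ¬r)
= s ∧ ¬s ∨ ¬(¬(s ∧ ¬s) ∨ ¬r)
= s ∧ ¬s ∨ s ∧ ¬s ∧ r
= s ∧ ¬s
= False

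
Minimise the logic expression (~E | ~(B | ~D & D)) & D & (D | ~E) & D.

(~E | ~B) & D

(~E | ~(B | ~D & D)) & D & (D | ~E) & D
= (~E | ~(B | ~D & D)) & D & D
= (~E | ~(B | ~D & D)) & D
= (~E | ~B) & D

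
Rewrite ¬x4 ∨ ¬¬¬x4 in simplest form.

¬x4 ∨ ¬¬¬x4
= ¬x4 ∨ ¬x4   [double negation]
= ¬x4   [idempotence]

¬x4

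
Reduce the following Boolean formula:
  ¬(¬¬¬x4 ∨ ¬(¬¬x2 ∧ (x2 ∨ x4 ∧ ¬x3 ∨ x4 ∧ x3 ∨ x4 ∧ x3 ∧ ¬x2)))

x4 ∧ x2

¬(¬¬¬x4 ∨ ¬(¬¬x2 ∧ (x2 ∨ x4 ∧ ¬x3 ∨ x4 ∧ x3 ∨ x4 ∧ x3 ∧ ¬x2)))
= ¬(¬¬¬x4 ∨ ¬(¬¬x2 ∧ (x2 ∨ x4 ∧ ¬x3 ∨ x4 ∧ x3)))
= ¬(¬¬¬x4 ∨ ¬(x2 ∧ (x2 ∨ x4 ∧ ¬x3 ∨ x4 ∧ x3)))
= ¬(¬¬¬x4 ∨ ¬(x2 ∧ (x2 ∨ x4)))
= ¬(¬¬¬x4 ∨ ¬x2)
= ¬¬x4 ∧ x2
= x4 ∧ x2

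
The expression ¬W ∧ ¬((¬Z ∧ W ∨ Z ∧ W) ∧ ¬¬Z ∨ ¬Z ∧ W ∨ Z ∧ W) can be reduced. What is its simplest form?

¬W

¬W ∧ ¬((¬Z ∧ W ∨ Z ∧ W) ∧ ¬¬Z ∨ ¬Z ∧ W ∨ Z ∧ W)
= ¬W ∧ ¬((¬Z ∧ W ∨ Z ∧ W) ∧ Z ∨ ¬Z ∧ W ∨ Z ∧ W)   (double negation)
= ¬W ∧ ¬(¬Z ∧ W ∨ Z ∧ W)   (absorption)
= ¬W ∧ ¬W   (distribution)
= ¬W   (idempotence)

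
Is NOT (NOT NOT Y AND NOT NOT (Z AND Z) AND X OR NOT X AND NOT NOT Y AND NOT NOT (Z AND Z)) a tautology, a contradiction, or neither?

neither

NOT (NOT NOT Y AND NOT NOT (Z AND Z) AND X OR NOT X AND NOT NOT Y AND NOT NOT (Z AND Z))
= NOT (NOT NOT Y AND NOT NOT (Z AND Z))
= NOT (NOT NOT Y AND NOT NOT Z)
= NOT Y OR NOT Z
This depends on Y, Z, so it is not a constant.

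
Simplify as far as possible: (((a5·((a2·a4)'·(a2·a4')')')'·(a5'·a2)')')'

(((a5·((a2·a4)'·(a2·a4')')')'·(a5'·a2)')')'
= (((a5·(a2·a4+a2·a4'))'·(a5'·a2)')')'
= (((a5·a2)'·(a5'·a2)')')'
= (a5·a2+a5'·a2)'
= a2'

a2'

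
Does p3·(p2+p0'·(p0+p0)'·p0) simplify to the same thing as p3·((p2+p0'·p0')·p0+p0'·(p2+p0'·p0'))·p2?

Yes

E1: p3·(p2+p0'·(p0+p0)'·p0)
    = p3·(p2+p0'·p0'·p0)   [idempotence]
    = p3·(p2+p0'·p0)   [idempotence]
    = p3·p2   [complement / identity]
E2: p3·((p2+p0'·p0')·p0+p0'·(p2+p0'·p0'))·p2
    = p3·(p2+p0'·p0')·p2   [distribution]
    = p3·(p2+p0')·p2   [idempotence]
    = p3·p2   [absorption]
Both reduce to p3·p2, so they are equivalent.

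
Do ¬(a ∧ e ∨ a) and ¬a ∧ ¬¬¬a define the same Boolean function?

Yes

E1: ¬(a ∧ e ∨ a)
    = ¬a
E2: ¬a ∧ ¬¬¬a
    = ¬a ∧ ¬a
    = ¬a
Both reduce to ¬a, so they are equivalent.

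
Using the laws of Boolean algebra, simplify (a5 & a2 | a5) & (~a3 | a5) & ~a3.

(a5 & a2 | a5) & (~a3 | a5) & ~a3
= a5 & (~a3 | a5) & ~a3   [absorption]
= a5 & ~a3   [absorption]

a5 & ~a3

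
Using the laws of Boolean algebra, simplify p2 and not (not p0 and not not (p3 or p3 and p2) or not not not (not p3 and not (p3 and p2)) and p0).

p2 and not p3

p2 and not (not p0 and not not (p3 or p3 and p2) or not not not (not p3 and not (p3 and p2)) and p0)
= p2 and not (not p0 and not not (p3 or p3 and p2) or not not (p3 or p3 and p2) and p0)   (De Morgan)
= p2 and not not not (p3 or p3 and p2)   (distribution)
= p2 and not not not p3   (absorption)
= p2 and not p3   (double negation)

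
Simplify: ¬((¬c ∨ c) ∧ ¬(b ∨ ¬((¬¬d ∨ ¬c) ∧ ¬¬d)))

b ∨ ¬d

¬((¬c ∨ c) ∧ ¬(b ∨ ¬((¬¬d ∨ ¬c) ∧ ¬¬d)))
= ¬((¬c ∨ c) ∧ ¬(b ∨ ¬¬¬d))   [absorption]
= ¬¬(b ∨ ¬¬¬d)   [complement / identity]
= b ∨ ¬¬¬d   [double negation]
= b ∨ ¬d   [double negation]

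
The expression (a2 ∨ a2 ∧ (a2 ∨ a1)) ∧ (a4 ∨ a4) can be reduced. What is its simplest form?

a2 ∧ a4

(a2 ∨ a2 ∧ (a2 ∨ a1)) ∧ (a4 ∨ a4)
= (a2 ∨ a2 ∧ (a2 ∨ a1)) ∧ a4   (idempotence)
= (a2 ∨ a2) ∧ a4   (absorption)
= a2 ∧ a4   (idempotence)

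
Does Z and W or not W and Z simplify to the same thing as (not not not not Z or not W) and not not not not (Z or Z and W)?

E1: Z and W or not W and Z
    = Z   (distribution)
E2: (not not not not Z or not W) and not not not not (Z or Z and W)
    = (not not not not Z or not W) and not not not not Z   (absorption)
    = not not not not Z   (absorption)
    = not not Z   (double negation)
    = Z   (double negation)
Both reduce to Z, so they are equivalent.

Yes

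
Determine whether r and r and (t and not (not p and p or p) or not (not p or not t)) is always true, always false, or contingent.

r and r and (t and not (not p and p or p) or not (not p or not t))
= r and (t and not (not p and p or p) or not (not p or not t))   (idempotence)
= r and (t and not p or not (not p or not t))   (complement / identity)
= r and (t and not p or p and t)   (De Morgan)
= r and t   (distribution)
This depends on r, t, so it is not a constant.

contingent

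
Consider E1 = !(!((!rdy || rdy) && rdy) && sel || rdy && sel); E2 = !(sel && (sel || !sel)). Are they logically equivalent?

E1: !(!((!rdy || rdy) && rdy) && sel || rdy && sel)
    = !(!rdy && sel || rdy && sel)   — complement / identity
    = !sel   — distribution
E2: !(sel && (sel || !sel))
    = !sel   — complement / identity
Both reduce to !sel, so they are equivalent.

Yes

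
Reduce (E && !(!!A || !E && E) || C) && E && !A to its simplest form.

(E && !(!!A || !E && E) || C) && E && !A
= (E && !(A || !E && E) || C) && E && !A   [double negation]
= (E && !A || C) && E && !A   [complement / identity]
= E && !A   [absorption]

E && !A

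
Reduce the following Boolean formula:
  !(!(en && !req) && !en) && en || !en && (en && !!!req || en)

!(!(en && !req) && !en) && en || !en && (en && !!!req || en)
= (en && !req || en) && en || !en && (en && !!!req || en)   — De Morgan
= (en && !req || en) && en || !en && (en && !req || en)   — double negation
= en && !req || en   — distribution
= en   — absorption

en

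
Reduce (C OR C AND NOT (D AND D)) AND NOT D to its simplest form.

C AND NOT D

(C OR C AND NOT (D AND D)) AND NOT D
= (C OR C AND NOT D) AND NOT D   — idempotence
= C AND NOT D   — absorption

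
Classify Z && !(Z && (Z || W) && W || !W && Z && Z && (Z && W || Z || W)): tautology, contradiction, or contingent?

Z && !(Z && (Z || W) && W || !W && Z && Z && (Z && W || Z || W))
= Z && !(Z && (Z || W) && W || !W && Z && (Z && W || Z || W))   (idempotence)
= Z && !(Z && (Z || W) && W || !W && Z && (Z || W))   (absorption)
= Z && !(Z && (Z || W))   (distribution)
= Z && !Z   (absorption)
= false   (complement)

contradiction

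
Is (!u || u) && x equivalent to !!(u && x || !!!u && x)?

E1: (!u || u) && x
    = x   — complement / identity
E2: !!(u && x || !!!u && x)
    = !!(u && x || !u && x)   — double negation
    = u && x || !u && x   — double negation
    = x && (u || !u)   — distribution
    = x   — complement / identity
Both reduce to x, so they are equivalent.

Yes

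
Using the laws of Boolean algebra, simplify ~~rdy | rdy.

~~rdy | rdy
= rdy | rdy   (double negation)
= rdy   (idempotence)

rdy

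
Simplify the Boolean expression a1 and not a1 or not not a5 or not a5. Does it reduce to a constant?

a1 and not a1 or not not a5 or not a5
= a1 and not a1 or a5 or not a5
= a5 or not a5
= True

True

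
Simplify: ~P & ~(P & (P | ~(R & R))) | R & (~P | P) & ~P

~P & ~(P & (P | ~(R & R))) | R & (~P | P) & ~P
= ~P & ~(P & (P | ~R)) | R & (~P | P) & ~P   (idempotence)
= ~P & ~(P & (P | ~R)) | R & ~P   (complement / identity)
= ~P & ~P | R & ~P   (absorption)
= ~P & (~P | R)   (distribution)
= ~P   (absorption)

~P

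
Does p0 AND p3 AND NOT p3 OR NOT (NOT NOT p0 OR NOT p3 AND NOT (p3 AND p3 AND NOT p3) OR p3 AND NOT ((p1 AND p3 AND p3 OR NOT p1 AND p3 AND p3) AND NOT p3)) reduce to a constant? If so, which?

p0 AND p3 AND NOT p3 OR NOT (NOT NOT p0 OR NOT p3 AND NOT (p3 AND p3 AND NOT p3) OR p3 AND NOT ((p1 AND p3 AND p3 OR NOT p1 AND p3 AND p3) AND NOT p3))
= p0 AND p3 AND NOT p3 OR NOT (NOT NOT p0 OR NOT p3 AND NOT (p3 AND p3 AND NOT p3) OR p3 AND NOT (p3 AND p3 AND NOT p3))   [distribution]
= p0 AND p3 AND NOT p3 OR NOT (NOT NOT p0 OR NOT (p3 AND p3 AND NOT p3))   [distribution]
= p0 AND p3 AND NOT p3 OR NOT (NOT NOT p0 OR NOT (p3 AND NOT p3))   [idempotence]
= p0 AND p3 AND NOT p3 OR NOT p0 AND p3 AND NOT p3   [De Morgan]
= p3 AND NOT p3   [distribution]
= FALSE   [complement]

yes, False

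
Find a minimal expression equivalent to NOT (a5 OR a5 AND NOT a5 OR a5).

NOT (a5 OR a5 AND NOT a5 OR a5)
= NOT (a5 OR a5)   [complement / identity]
= NOT a5   [idempotence]

NOT a5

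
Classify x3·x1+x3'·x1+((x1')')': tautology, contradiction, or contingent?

x3·x1+x3'·x1+((x1')')'
= x1+((x1')')'   — distribution
= x1+x1'   — double negation
= 1   — complement

tautology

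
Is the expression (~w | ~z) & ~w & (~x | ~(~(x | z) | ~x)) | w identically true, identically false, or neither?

(~w | ~z) & ~w & (~x | ~(~(x | z) | ~x)) | w
= (~w | ~z) & ~w & (~x | (x | z) & x) | w   — De Morgan
= (~w | ~z) & ~w & (~x | x) | w   — absorption
= (~w | ~z) & ~w | w   — complement / identity
= ~w | w   — absorption
= 1   — complement

identically true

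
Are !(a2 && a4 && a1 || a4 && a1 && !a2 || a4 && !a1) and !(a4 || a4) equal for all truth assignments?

Yes

E1: !(a2 && a4 && a1 || a4 && a1 && !a2 || a4 && !a1)
    = !(a4 && a1 || a4 && !a1)   (distribution)
    = !a4   (distribution)
E2: !(a4 || a4)
    = !a4   (idempotence)
Both reduce to !a4, so they are equivalent.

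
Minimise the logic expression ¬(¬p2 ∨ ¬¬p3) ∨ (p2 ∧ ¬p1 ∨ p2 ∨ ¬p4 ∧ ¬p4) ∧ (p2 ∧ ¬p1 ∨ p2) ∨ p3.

¬(¬p2 ∨ ¬¬p3) ∨ (p2 ∧ ¬p1 ∨ p2 ∨ ¬p4 ∧ ¬p4) ∧ (p2 ∧ ¬p1 ∨ p2) ∨ p3
= ¬(¬p2 ∨ ¬¬p3) ∨ (p2 ∧ ¬p1 ∨ p2 ∨ ¬p4) ∧ (p2 ∧ ¬p1 ∨ p2) ∨ p3   (idempotence)
= ¬(¬p2 ∨ ¬¬p3) ∨ p2 ∧ ¬p1 ∨ p2 ∨ p3   (absorption)
= ¬(¬p2 ∨ ¬¬p3) ∨ p2 ∨ p3   (absorption)
= p2 ∧ ¬p3 ∨ p2 ∨ p3   (De Morgan)
= p2 ∨ p3   (absorption)

p2 ∨ p3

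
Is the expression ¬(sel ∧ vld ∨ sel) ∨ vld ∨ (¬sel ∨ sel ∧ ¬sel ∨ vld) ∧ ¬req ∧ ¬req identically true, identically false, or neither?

neither

¬(sel ∧ vld ∨ sel) ∨ vld ∨ (¬sel ∨ sel ∧ ¬sel ∨ vld) ∧ ¬req ∧ ¬req
= ¬(sel ∧ vld ∨ sel) ∨ vld ∨ (¬sel ∨ sel ∧ ¬sel ∨ vld) ∧ ¬req   [idempotence]
= ¬sel ∨ vld ∨ (¬sel ∨ sel ∧ ¬sel ∨ vld) ∧ ¬req   [absorption]
= ¬sel ∨ vld ∨ (¬sel ∨ vld) ∧ ¬req   [complement / identity]
= ¬sel ∨ vld   [absorption]
This depends on sel, vld, so it is not a constant.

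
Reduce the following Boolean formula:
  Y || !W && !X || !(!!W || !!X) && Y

Y || !W && !X

Y || !W && !X || !(!!W || !!X) && Y
= Y || !W && !X || !W && !X && Y   (De Morgan)
= Y || !W && !X   (absorption)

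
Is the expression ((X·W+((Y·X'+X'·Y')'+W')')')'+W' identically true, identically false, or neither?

identically true

((X·W+((Y·X'+X'·Y')'+W')')')'+W'
= ((X·W+((X')'+W')')')'+W'   — distribution
= ((X·W+X'·W)')'+W'   — De Morgan
= (W')'+W'   — distribution
= W+W'   — double negation
= 1   — complement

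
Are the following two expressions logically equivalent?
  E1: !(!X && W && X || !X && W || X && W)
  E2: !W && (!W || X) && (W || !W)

Yes

E1: !(!X && W && X || !X && W || X && W)
    = !(!X && W || X && W)   — absorption
    = !W   — distribution
E2: !W && (!W || X) && (W || !W)
    = !W && (W || !W)   — absorption
    = !W   — complement / identity
Both reduce to !W, so they are equivalent.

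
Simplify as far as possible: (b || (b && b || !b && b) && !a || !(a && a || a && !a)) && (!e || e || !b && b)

b || !a

(b || (b && b || !b && b) && !a || !(a && a || a && !a)) && (!e || e || !b && b)
= (b || (b && b || !b && b) && !a || !(a && a || a && !a)) && (!e || e)
= (b || (b && b || !b && b) && !a || !a) && (!e || e)
= (b || b && !a || !a) && (!e || e)
= (b || !a) && (!e || e)
= b || !a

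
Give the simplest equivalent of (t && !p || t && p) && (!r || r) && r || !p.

t && r || !p

(t && !p || t && p) && (!r || r) && r || !p
= t && (!r || r) && r || !p
= t && r || !p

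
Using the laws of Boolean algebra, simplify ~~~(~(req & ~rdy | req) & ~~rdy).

req | ~rdy

~~~(~(req & ~rdy | req) & ~~rdy)
= ~(~(req & ~rdy | req) & ~~rdy)   — double negation
= req & ~rdy | req | ~rdy   — De Morgan
= req | ~rdy   — absorption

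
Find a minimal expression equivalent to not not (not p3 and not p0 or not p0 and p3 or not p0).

not not (not p3 and not p0 or not p0 and p3 or not p0)
= not not (not p0 or not p0)   [distribution]
= not not not p0   [idempotence]
= not p0   [double negation]

not p0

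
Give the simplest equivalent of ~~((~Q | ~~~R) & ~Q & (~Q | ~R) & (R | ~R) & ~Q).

~Q

~~((~Q | ~~~R) & ~Q & (~Q | ~R) & (R | ~R) & ~Q)
= ~~((~Q | ~~~R) & ~Q & (~Q | ~R) & ~Q)   [complement / identity]
= ~~((~Q | ~R) & ~Q & (~Q | ~R) & ~Q)   [double negation]
= ~~((~Q | ~R) & ~Q)   [idempotence]
= (~Q | ~R) & ~Q   [double negation]
= ~Q   [absorption]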